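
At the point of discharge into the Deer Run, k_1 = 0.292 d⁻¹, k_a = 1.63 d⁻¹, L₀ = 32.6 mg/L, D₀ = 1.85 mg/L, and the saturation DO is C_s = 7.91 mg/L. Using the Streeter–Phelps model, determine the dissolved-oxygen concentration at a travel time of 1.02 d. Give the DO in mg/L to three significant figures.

k_1 L₀/(k_a−k_1) = 0.292×32.6/(1.63−0.292) = 9.519/1.338 = 7.114 mg/L.
e^(−k_1 t) = e^(−0.292×1.020) = 0.7424; e^(−k_a t) = e^(−1.63×1.020) = 0.1896.
D = 7.114 × (0.7424 − 0.1896) + 1.85 × 0.1896 = 3.933 + 0.3508 = 4.284 mg/L.
DO = C_s − D = 7.91 − 4.284 = 3.626 mg/L.

DO ≈ 3.63 mg/L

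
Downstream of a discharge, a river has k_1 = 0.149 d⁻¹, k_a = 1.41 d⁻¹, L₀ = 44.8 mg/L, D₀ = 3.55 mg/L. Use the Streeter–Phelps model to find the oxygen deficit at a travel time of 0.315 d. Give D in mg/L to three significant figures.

k_1 L₀/(k_a−k_1) = 0.149×44.8/(1.41−0.149) = 6.675/1.261 = 5.294 mg/L.
e^(−k_1 t) = e^(−0.149×0.3150) = 0.9541; e^(−k_a t) = e^(−1.41×0.3150) = 0.6414.
D = 5.294 × (0.9541 − 0.6414) + 3.55 × 0.6414 = 1.656 + 2.277 = 3.933 mg/L.

D ≈ 3.93 mg/L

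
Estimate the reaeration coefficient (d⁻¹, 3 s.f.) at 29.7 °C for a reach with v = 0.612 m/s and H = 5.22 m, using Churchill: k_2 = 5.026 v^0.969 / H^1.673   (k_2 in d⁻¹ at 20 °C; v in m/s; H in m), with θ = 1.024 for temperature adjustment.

k_2 ≈ 0.248 d⁻¹

k_2(20) = 5.026 × 0.612^0.969 / 5.22^1.673 = 5.026 × 0.6214 / 15.87 = 0.1968 d⁻¹.
k_2(29.7) = 0.1968 × 1.024^(29.7−20) = 0.1968 × 1.259 = 0.2476 d⁻¹.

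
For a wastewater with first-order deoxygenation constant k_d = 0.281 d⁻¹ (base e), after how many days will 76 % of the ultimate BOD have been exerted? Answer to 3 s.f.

t ≈ 5.08 d

y/L₀ = 1 − e^(−k_d t) = 0.76 ⇒ e^(−k_d t) = 0.240
t = −ln(0.240) / 0.281 = 1.427 / 0.281 = 5.079 d.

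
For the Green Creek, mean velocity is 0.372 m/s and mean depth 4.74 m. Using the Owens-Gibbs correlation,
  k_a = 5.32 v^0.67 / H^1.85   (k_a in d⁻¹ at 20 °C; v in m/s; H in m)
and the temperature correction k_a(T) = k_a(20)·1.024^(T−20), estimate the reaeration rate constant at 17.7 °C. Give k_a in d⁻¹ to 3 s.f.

k_a(20) = 5.32 × 0.372^0.67 / 4.74^1.85 = 5.32 × 0.5155 / 17.79 = 0.1542 d⁻¹.
k_a(17.7) = 0.1542 × 1.024^(17.7−20) = 0.1542 × 0.9469 = 0.1460 d⁻¹.

k_a ≈ 0.146 d⁻¹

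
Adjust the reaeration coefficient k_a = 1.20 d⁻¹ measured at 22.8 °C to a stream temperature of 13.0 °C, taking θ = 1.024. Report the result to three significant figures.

k_a(T₂) = k_a(T₁) · θ^(T₂−T₁) = 1.20 × 1.024^(13.0−22.8)
= 1.20 × 1.024^-9.80 = 1.20 × 0.7926 = 0.9511 d⁻¹.

k_a ≈ 0.951 d⁻¹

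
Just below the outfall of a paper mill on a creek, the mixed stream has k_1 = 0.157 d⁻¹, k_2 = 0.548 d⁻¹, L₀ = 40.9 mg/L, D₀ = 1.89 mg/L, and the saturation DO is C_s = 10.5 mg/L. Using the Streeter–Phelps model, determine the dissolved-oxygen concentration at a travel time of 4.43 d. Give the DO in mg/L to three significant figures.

k_1 L₀/(k_2−k_1) = 0.157×40.9/(0.548−0.157) = 6.421/0.3910 = 16.42 mg/L.
e^(−k_1 t) = e^(−0.157×4.430) = 0.4988; e^(−k_2 t) = e^(−0.548×4.430) = 0.08824.
D = 16.42 × (0.4988 − 0.08824) + 1.89 × 0.08824 = 6.743 + 0.1668 = 6.910 mg/L.
DO = C_s − D = 10.5 − 6.910 = 3.590 mg/L.

DO ≈ 3.59 mg/L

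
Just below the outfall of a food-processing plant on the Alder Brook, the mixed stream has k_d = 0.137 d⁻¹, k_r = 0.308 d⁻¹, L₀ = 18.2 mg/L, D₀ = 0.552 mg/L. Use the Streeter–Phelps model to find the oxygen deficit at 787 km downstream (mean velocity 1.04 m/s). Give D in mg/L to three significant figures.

D ≈ 3.45 mg/L

Travel time t = x/v = 787 km / (1.04 m/s) = 787000 m / 1.04 m/s = 756700 s = 8.758 d.
k_d L₀/(k_r−k_d) = 0.137×18.2/(0.308−0.137) = 2.493/0.1710 = 14.58 mg/L.
e^(−k_d t) = e^(−0.137×8.758) = 0.3012; e^(−k_r t) = e^(−0.308×8.758) = 0.06737.
D = 14.58 × (0.3012 − 0.06737) + 0.552 × 0.06737 = 3.410 + 0.03719 = 3.447 mg/L.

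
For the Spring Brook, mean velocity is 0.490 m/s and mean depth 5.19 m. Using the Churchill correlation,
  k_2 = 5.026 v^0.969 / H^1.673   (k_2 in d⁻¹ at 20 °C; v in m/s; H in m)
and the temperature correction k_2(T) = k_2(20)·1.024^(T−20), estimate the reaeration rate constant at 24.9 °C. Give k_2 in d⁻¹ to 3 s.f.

k_2(20) = 5.026 × 0.490^0.969 / 5.19^1.673 = 5.026 × 0.5010 / 15.72 = 0.1602 d⁻¹.
k_2(24.9) = 0.1602 × 1.024^(24.9−20) = 0.1602 × 1.123 = 0.1799 d⁻¹.

k_2 ≈ 0.180 d⁻¹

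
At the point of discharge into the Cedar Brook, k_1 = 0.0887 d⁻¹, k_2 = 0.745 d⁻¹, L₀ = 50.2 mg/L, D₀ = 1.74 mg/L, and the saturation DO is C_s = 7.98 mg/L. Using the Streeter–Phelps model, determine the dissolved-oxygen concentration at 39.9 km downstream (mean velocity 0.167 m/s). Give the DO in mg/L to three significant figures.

DO ≈ 3.31 mg/L

Travel time t = x/v = 39.9 km / (0.167 m/s) = 39900 m / 0.167 m/s = 238900 s = 2.765 d.
k_1 L₀/(k_2−k_1) = 0.0887×50.2/(0.745−0.0887) = 4.453/0.6563 = 6.785 mg/L.
e^(−k_1 t) = e^(−0.0887×2.765) = 0.7825; e^(−k_2 t) = e^(−0.745×2.765) = 0.1274.
D = 6.785 × (0.7825 − 0.1274) + 1.74 × 0.1274 = 4.444 + 0.2217 = 4.666 mg/L.
DO = C_s − D = 7.98 − 4.666 = 3.314 mg/L.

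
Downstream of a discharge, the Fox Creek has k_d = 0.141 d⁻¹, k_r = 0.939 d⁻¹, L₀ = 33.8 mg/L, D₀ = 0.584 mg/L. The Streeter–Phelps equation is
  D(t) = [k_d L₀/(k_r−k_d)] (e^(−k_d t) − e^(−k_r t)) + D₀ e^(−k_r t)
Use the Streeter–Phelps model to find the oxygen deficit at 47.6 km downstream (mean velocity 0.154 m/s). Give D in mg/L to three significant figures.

D ≈ 3.42 mg/L

Travel time t = x/v = 47.6 km / (0.154 m/s) = 47600 m / 0.154 m/s = 309100 s = 3.577 d.
k_d L₀/(k_r−k_d) = 0.141×33.8/(0.939−0.141) = 4.766/0.7980 = 5.972 mg/L.
e^(−k_d t) = e^(−0.141×3.577) = 0.6039; e^(−k_r t) = e^(−0.939×3.577) = 0.03476.
D = 5.972 × (0.6039 − 0.03476) + 0.584 × 0.03476 = 3.399 + 0.02030 = 3.419 mg/L.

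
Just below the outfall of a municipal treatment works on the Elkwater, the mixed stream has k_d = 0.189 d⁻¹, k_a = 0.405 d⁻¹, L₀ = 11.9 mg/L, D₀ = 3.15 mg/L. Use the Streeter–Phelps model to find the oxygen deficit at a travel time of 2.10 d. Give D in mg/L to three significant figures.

D ≈ 3.90 mg/L

k_d L₀/(k_a−k_d) = 0.189×11.9/(0.405−0.189) = 2.249/0.2160 = 10.41 mg/L.
e^(−k_d t) = e^(−0.189×2.100) = 0.6724; e^(−k_a t) = e^(−0.405×2.100) = 0.4272.
D = 10.41 × (0.6724 − 0.4272) + 3.15 × 0.4272 = 2.553 + 1.346 = 3.899 mg/L.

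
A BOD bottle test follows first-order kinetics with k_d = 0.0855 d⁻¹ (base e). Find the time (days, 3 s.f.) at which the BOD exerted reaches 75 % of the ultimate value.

t ≈ 16.2 d

y/L₀ = 1 − e^(−k_d t) = 0.75 ⇒ e^(−k_d t) = 0.250
t = −ln(0.250) / 0.0855 = 1.386 / 0.0855 = 16.21 d.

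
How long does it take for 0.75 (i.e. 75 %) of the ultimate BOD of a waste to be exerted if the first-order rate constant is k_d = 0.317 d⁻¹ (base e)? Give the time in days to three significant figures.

t ≈ 4.37 d

y/L₀ = 1 − e^(−k_d t) = 0.75 ⇒ e^(−k_d t) = 0.250
t = −ln(0.250) / 0.317 = 1.386 / 0.317 = 4.373 d.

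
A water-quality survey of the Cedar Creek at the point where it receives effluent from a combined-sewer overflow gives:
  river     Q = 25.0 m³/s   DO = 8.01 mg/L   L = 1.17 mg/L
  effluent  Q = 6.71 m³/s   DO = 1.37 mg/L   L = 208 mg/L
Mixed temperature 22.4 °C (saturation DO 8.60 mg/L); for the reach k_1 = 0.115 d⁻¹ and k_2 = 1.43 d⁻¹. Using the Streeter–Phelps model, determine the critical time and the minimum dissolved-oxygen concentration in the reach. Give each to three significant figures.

t_c ≈ 1.38 d; minimum DO ≈ 5.52 mg/L

Mixed DO = (25.0×8.01 + 6.71×1.37)/(25.0+6.71) = 209.4/31.71 = 6.605 mg/L.
Mixed L₀ = (25.0×1.17 + 6.71×208)/(31.71) = 1425/31.71 = 44.94 mg/L.
Initial deficit D₀ = C_s − DO₀ = 8.60 − 6.605 = 1.995 mg/L.
t_c = (1/1.315) ln[(1.43/0.115)(1 − 1.995×1.315/(0.115×44.94))] = 0.7605 × ln(6.122) = 1.378 d.
D_c = (0.115/1.43) × 44.94 × e^(−0.115×1.378) = 0.08042 × 44.94 × 0.8535 = 3.084 mg/L.
Minimum DO = 8.60 − 3.084 = 5.516 mg/L.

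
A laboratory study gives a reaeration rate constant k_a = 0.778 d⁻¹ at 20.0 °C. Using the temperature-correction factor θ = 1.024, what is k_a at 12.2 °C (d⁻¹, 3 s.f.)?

k_a ≈ 0.647 d⁻¹

k_a(T₂) = k_a(T₁) · θ^(T₂−T₁) = 0.778 × 1.024^(12.2−20.0)
= 0.778 × 1.024^-7.80 = 0.778 × 0.8311 = 0.6466 d⁻¹.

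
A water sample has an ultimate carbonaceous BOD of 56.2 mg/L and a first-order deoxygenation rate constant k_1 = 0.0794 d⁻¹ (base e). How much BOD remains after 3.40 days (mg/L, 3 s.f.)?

L_t = L₀ e^(−k_1 t) = 56.2 × e^(−0.0794×3.40) = 56.2 × 0.7634 = 42.90 mg/L.

L ≈ 42.9 mg/L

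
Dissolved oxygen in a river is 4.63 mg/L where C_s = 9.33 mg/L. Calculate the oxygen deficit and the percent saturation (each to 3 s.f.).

D ≈ 4.70 mg/L; 49.6 % saturation

D = C_s − C = 9.33 − 4.63 = 4.70 mg/L.
% saturation = 4.63/9.33 × 100 = 49.6 %.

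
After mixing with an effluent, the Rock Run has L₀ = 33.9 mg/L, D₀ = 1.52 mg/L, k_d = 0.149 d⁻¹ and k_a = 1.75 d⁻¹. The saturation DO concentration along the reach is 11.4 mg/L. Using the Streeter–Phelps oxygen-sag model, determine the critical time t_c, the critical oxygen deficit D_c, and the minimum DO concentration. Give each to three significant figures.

t_c ≈ 1.13 d; D_c ≈ 2.44 mg/L; min DO ≈ 8.96 mg/L

With k_a/k_d = 11.74 and 1 − D₀(k_a−k_d)/(k_d L₀) = 0.5182,
t_c = ln(11.74 × 0.5182) / (1.75 − 0.149) = ln(6.086) / 1.601 = 1.806/1.601 = 1.128 d.
D_c = (k_d/k_a) L₀ e^(−k_d t_c) = (0.149/1.75) × 33.9 × e^(−0.149×1.128) = 0.08514 × 33.9 × 0.8453 = 2.440 mg/L.
Minimum DO = C_s − D_c = 11.4 − 2.440 = 8.960 mg/L.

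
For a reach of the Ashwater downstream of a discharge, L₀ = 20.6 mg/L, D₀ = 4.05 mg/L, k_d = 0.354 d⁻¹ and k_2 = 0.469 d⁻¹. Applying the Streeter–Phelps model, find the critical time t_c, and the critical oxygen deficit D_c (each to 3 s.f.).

t_c ≈ 1.87 d; D_c ≈ 8.01 mg/L

t_c = [1/(k_2−k_d)] ln[(k_2/k_d)(1 − D₀(k_2−k_d)/(k_d L₀))]
= [1/(0.469−0.354)] ln[(0.469/0.354)(1 − 4.05×0.1150/(0.354×20.6))]
= (1/0.1150) ln[1.325 × 0.9361] = 8.696 × ln(1.240) = 8.696 × 0.2153 = 1.872 d.
L(t_c) = L₀ e^(−k_d t_c) = 20.6 × 0.5154 = 10.62 mg/L, and at the critical point k_2 D_c = k_d L, so D_c = (0.354/0.469) × 10.62 = 8.014 mg/L.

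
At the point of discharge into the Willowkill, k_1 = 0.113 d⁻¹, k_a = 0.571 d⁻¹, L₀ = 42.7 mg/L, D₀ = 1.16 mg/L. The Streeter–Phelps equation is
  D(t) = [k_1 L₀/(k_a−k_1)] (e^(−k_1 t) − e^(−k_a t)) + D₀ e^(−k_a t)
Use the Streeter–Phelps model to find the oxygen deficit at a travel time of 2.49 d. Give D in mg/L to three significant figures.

D ≈ 5.69 mg/L

k_1 L₀/(k_a−k_1) = 0.113×42.7/(0.571−0.113) = 4.825/0.4580 = 10.54 mg/L.
e^(−k_1 t) = e^(−0.113×2.490) = 0.7547; e^(−k_a t) = e^(−0.571×2.490) = 0.2413.
D = 10.54 × (0.7547 − 0.2413) + 1.16 × 0.2413 = 5.409 + 0.2799 = 5.689 mg/L.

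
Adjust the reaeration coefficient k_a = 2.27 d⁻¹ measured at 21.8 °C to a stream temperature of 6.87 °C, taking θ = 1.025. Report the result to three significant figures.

k_a(T₂) = k_a(T₁) · θ^(T₂−T₁) = 2.27 × 1.025^(6.87−21.8)
= 2.27 × 1.025^-14.9 = 2.27 × 0.6917 = 1.570 d⁻¹.

k_a ≈ 1.57 d⁻¹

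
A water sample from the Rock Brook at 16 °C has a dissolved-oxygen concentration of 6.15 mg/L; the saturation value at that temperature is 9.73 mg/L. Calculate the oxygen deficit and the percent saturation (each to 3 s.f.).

D = C_s − C = 9.73 − 6.15 = 3.58 mg/L.
% saturation = 6.15/9.73 × 100 = 63.2 %.

D ≈ 3.58 mg/L; 63.2 % saturation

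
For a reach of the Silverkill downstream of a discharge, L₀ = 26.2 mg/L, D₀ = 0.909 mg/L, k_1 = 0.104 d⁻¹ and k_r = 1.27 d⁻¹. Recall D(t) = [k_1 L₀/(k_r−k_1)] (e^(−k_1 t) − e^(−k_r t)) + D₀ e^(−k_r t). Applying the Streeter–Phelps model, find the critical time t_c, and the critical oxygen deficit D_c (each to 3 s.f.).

t_c ≈ 1.72 d; D_c ≈ 1.79 mg/L

With k_r/k_1 = 12.21 and 1 − D₀(k_r−k_1)/(k_1 L₀) = 0.6110,
t_c = ln(12.21 × 0.6110) / (1.27 − 0.104) = ln(7.461) / 1.166 = 2.010/1.166 = 1.724 d.
L(t_c) = L₀ e^(−k_1 t_c) = 26.2 × 0.8359 = 21.90 mg/L, and at the critical point k_r D_c = k_1 L, so D_c = (0.104/1.27) × 21.90 = 1.793 mg/L.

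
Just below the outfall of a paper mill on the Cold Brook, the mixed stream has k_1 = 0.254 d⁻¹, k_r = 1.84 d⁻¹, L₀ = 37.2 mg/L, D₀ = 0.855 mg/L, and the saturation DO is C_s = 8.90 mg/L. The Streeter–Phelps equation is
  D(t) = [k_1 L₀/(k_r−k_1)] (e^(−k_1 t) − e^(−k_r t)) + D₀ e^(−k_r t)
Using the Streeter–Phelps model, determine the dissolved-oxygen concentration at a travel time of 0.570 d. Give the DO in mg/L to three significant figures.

k_1 L₀/(k_r−k_1) = 0.254×37.2/(1.84−0.254) = 9.449/1.586 = 5.958 mg/L.
e^(−k_1 t) = e^(−0.254×0.5700) = 0.8652; e^(−k_r t) = e^(−1.84×0.5700) = 0.3504.
D = 5.958 × (0.8652 − 0.3504) + 0.855 × 0.3504 = 3.067 + 0.2996 = 3.367 mg/L.
DO = C_s − D = 8.90 − 3.367 = 5.533 mg/L.

DO ≈ 5.53 mg/L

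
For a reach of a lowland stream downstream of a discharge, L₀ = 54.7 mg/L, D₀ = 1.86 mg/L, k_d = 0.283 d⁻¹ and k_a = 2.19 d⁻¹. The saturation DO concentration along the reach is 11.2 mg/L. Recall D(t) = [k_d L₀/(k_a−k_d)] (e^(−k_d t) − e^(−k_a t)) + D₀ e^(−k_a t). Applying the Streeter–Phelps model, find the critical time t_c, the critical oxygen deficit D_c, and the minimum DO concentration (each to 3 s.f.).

t_c ≈ 0.937 d; D_c ≈ 5.42 mg/L; min DO ≈ 5.78 mg/L

t_c = [1/(k_a−k_d)] ln[(k_a/k_d)(1 − D₀(k_a−k_d)/(k_d L₀))]
= [1/(2.19−0.283)] ln[(2.19/0.283)(1 − 1.86×1.907/(0.283×54.7))]
= (1/1.907) ln[7.739 × 0.7709] = 0.5244 × ln(5.965) = 0.5244 × 1.786 = 0.9365 d.
D_c = (k_d/k_a) L₀ e^(−k_d t_c) = (0.283/2.19) × 54.7 × e^(−0.283×0.9365) = 0.1292 × 54.7 × 0.7672 = 5.423 mg/L.
Minimum DO = C_s − D_c = 11.2 − 5.423 = 5.777 mg/L.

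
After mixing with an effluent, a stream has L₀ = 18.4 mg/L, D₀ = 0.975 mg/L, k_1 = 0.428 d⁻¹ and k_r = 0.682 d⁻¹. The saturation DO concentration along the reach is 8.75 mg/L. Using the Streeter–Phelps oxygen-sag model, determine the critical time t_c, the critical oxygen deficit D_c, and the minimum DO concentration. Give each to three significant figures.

t_c ≈ 1.71 d; D_c ≈ 5.56 mg/L; min DO ≈ 3.19 mg/L

With k_r/k_1 = 1.593 and 1 − D₀(k_r−k_1)/(k_1 L₀) = 0.9686,
t_c = ln(1.593 × 0.9686) / (0.682 − 0.428) = ln(1.543) / 0.2540 = 0.4340/0.2540 = 1.708 d.
L(t_c) = L₀ e^(−k_1 t_c) = 18.4 × 0.4813 = 8.856 mg/L, and at the critical point k_r D_c = k_1 L, so D_c = (0.428/0.682) × 8.856 = 5.558 mg/L.
Minimum DO = C_s − D_c = 8.75 − 5.558 = 3.192 mg/L.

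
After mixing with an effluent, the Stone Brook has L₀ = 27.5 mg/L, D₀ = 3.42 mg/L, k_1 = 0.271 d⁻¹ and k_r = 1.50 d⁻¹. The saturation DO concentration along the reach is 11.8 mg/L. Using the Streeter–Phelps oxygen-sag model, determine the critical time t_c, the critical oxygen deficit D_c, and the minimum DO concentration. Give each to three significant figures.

With k_r/k_1 = 5.535 and 1 − D₀(k_r−k_1)/(k_1 L₀) = 0.4360,
t_c = ln(5.535 × 0.4360) / (1.50 − 0.271) = ln(2.413) / 1.229 = 0.8810/1.229 = 0.7168 d.
L(t_c) = L₀ e^(−k_1 t_c) = 27.5 × 0.8234 = 22.64 mg/L, and at the critical point k_r D_c = k_1 L, so D_c = (0.271/1.50) × 22.64 = 4.091 mg/L.
Minimum DO = C_s − D_c = 11.8 − 4.091 = 7.709 mg/L.

t_c ≈ 0.717 d; D_c ≈ 4.09 mg/L; min DO ≈ 7.71 mg/L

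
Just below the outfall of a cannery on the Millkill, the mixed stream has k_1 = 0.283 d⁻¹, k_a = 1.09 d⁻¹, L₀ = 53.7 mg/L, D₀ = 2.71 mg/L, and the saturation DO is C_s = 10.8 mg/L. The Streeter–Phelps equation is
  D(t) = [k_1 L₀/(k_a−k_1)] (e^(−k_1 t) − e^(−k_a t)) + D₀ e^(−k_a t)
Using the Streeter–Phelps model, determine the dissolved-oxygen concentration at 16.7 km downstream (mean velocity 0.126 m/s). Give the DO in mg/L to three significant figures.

DO ≈ 1.63 mg/L

Travel time t = x/v = 16.7 km / (0.126 m/s) = 16700 m / 0.126 m/s = 132500 s = 1.534 d.
k_1 L₀/(k_a−k_1) = 0.283×53.7/(1.09−0.283) = 15.20/0.8070 = 18.83 mg/L.
e^(−k_1 t) = e^(−0.283×1.534) = 0.6478; e^(−k_a t) = e^(−1.09×1.534) = 0.1879.
D = 18.83 × (0.6478 − 0.1879) + 2.71 × 0.1879 = 8.662 + 0.5091 = 9.171 mg/L.
DO = C_s − D = 10.8 − 9.171 = 1.629 mg/L.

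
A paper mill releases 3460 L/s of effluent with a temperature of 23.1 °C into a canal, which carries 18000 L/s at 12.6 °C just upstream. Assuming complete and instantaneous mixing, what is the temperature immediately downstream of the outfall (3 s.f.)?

Flow-weighted mixing: C = (Q_r C_r + Q_w C_w)/(Q_r + Q_w)
= (18000×12.6 + 3460×23.1)/(18000 + 3460) = 306700/21460 = 14.29 °C.

14.3 °C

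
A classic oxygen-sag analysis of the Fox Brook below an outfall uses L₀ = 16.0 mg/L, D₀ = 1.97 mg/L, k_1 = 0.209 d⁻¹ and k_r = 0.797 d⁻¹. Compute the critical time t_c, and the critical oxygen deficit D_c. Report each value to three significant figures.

t_c = [1/(k_r−k_1)] ln[(k_r/k_1)(1 − D₀(k_r−k_1)/(k_1 L₀))]
= [1/(0.797−0.209)] ln[(0.797/0.209)(1 − 1.97×0.5880/(0.209×16.0))]
= (1/0.5880) ln[3.813 × 0.6536] = 1.701 × ln(2.492) = 1.701 × 0.9133 = 1.553 d.
D_c = (k_1/k_r) L₀ e^(−k_1 t_c) = (0.209/0.797) × 16.0 × e^(−0.209×1.553) = 0.2622 × 16.0 × 0.7228 = 3.033 mg/L.

t_c ≈ 1.55 d; D_c ≈ 3.03 mg/L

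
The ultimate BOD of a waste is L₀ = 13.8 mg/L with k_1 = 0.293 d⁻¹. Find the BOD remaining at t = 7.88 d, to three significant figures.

L_t = L₀ e^(−k_1 t) = 13.8 × e^(−0.293×7.88) = 13.8 × 0.09938 = 1.371 mg/L.

L ≈ 1.37 mg/L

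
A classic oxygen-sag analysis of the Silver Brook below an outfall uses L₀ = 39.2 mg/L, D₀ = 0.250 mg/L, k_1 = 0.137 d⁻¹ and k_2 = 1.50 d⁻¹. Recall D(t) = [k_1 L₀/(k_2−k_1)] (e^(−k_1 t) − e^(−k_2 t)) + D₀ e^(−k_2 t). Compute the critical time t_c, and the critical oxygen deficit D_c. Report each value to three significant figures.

t_c ≈ 1.71 d; D_c ≈ 2.83 mg/L

t_c = [1/(k_2−k_1)] ln[(k_2/k_1)(1 − D₀(k_2−k_1)/(k_1 L₀))]
= [1/(1.50−0.137)] ln[(1.50/0.137)(1 − 0.250×1.363/(0.137×39.2))]
= (1/1.363) ln[10.95 × 0.9366] = 0.7337 × ln(10.25) = 0.7337 × 2.328 = 1.708 d.
D_c = (k_1/k_2) L₀ e^(−k_1 t_c) = (0.137/1.50) × 39.2 × e^(−0.137×1.708) = 0.09133 × 39.2 × 0.7914 = 2.833 mg/L.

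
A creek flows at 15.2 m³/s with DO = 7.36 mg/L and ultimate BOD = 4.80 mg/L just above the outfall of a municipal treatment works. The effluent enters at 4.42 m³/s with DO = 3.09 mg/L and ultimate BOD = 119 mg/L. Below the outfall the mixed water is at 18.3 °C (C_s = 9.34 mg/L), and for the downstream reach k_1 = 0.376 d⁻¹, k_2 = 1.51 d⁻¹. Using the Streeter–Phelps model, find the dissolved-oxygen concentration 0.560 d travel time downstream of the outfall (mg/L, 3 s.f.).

DO ≈ 4.22 mg/L

Mixed DO = (15.2×7.36 + 4.42×3.09)/(15.2+4.42) = 125.5/19.62 = 6.398 mg/L.
Mixed L₀ = (15.2×4.80 + 4.42×119)/(19.62) = 598.9/19.62 = 30.53 mg/L.
Initial deficit D₀ = C_s − DO₀ = 9.34 − 6.398 = 2.942 mg/L.
D(0.560) = [0.376×30.53/(1.51−0.376)](e^(−0.376×0.560) − e^(−1.51×0.560)) + 2.942 e^(−1.51×0.560)
= 10.12 × (0.8101 − 0.4293) + 2.942 × 0.4293 = 5.118 mg/L.
DO = 9.34 − 5.118 = 4.222 mg/L.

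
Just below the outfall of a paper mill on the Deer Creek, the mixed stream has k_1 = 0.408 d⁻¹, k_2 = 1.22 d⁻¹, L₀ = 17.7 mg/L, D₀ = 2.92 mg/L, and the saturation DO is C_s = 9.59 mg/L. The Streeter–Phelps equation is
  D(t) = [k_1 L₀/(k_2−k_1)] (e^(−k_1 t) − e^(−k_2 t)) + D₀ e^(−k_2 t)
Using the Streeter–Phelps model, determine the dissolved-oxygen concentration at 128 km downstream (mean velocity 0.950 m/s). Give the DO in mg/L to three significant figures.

DO ≈ 5.77 mg/L

Travel time t = x/v = 128 km / (0.950 m/s) = 128000 m / 0.950 m/s = 134700 s = 1.559 d.
k_1 L₀/(k_2−k_1) = 0.408×17.7/(1.22−0.408) = 7.222/0.8120 = 8.894 mg/L.
e^(−k_1 t) = e^(−0.408×1.559) = 0.5293; e^(−k_2 t) = e^(−1.22×1.559) = 0.1492.
D = 8.894 × (0.5293 − 0.1492) + 2.92 × 0.1492 = 3.380 + 0.4356 = 3.816 mg/L.
DO = C_s − D = 9.59 − 3.816 = 5.774 mg/L.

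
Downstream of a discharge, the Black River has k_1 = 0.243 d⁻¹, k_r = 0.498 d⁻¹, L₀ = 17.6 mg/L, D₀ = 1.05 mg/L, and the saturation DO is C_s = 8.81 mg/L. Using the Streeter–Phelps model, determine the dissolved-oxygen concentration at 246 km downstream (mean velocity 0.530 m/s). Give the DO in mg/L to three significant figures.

Travel time t = x/v = 246 km / (0.530 m/s) = 246000 m / 0.530 m/s = 464200 s = 5.372 d.
k_1 L₀/(k_r−k_1) = 0.243×17.6/(0.498−0.243) = 4.277/0.2550 = 16.77 mg/L.
e^(−k_1 t) = e^(−0.243×5.372) = 0.2711; e^(−k_r t) = e^(−0.498×5.372) = 0.06889.
D = 16.77 × (0.2711 − 0.06889) + 1.05 × 0.06889 = 3.391 + 0.07233 = 3.463 mg/L.
DO = C_s − D = 8.81 − 3.463 = 5.347 mg/L.

DO ≈ 5.35 mg/L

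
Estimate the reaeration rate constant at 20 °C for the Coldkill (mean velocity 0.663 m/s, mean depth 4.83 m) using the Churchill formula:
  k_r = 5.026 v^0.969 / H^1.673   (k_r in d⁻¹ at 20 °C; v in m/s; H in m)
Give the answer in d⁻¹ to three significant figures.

k_r = 5.026 × 0.663^0.969 / 4.83^1.673 = 5.026 × 0.6715 / 13.94 = 0.2421 d⁻¹.

k_r ≈ 0.242 d⁻¹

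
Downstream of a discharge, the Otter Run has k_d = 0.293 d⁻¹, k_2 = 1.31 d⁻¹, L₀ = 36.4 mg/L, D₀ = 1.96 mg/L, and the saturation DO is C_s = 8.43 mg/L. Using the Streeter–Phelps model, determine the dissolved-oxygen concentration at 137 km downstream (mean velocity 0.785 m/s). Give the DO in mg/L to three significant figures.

DO ≈ 3.23 mg/L

Travel time t = x/v = 137 km / (0.785 m/s) = 137000 m / 0.785 m/s = 174500 s = 2.020 d.
k_d L₀/(k_2−k_d) = 0.293×36.4/(1.31−0.293) = 10.67/1.017 = 10.49 mg/L.
e^(−k_d t) = e^(−0.293×2.020) = 0.5533; e^(−k_2 t) = e^(−1.31×2.020) = 0.07093.
D = 10.49 × (0.5533 − 0.07093) + 1.96 × 0.07093 = 5.059 + 0.1390 = 5.198 mg/L.
DO = C_s − D = 8.43 − 5.198 = 3.232 mg/L.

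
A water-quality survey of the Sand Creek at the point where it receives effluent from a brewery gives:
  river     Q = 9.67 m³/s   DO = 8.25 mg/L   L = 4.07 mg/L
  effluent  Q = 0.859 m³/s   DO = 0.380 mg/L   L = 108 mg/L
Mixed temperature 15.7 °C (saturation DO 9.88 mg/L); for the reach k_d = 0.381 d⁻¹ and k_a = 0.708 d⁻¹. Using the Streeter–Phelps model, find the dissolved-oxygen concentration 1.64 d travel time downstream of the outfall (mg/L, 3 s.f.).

DO ≈ 5.92 mg/L

Mixed DO = (9.67×8.25 + 0.859×0.380)/(9.67+0.859) = 80.10/10.53 = 7.608 mg/L.
Mixed L₀ = (9.67×4.07 + 0.859×108)/(10.53) = 132.1/10.53 = 12.55 mg/L.
Initial deficit D₀ = C_s − DO₀ = 9.88 − 7.608 = 2.272 mg/L.
D(1.64) = [0.381×12.55/(0.708−0.381)](e^(−0.381×1.64) − e^(−0.708×1.64)) + 2.272 e^(−0.708×1.64)
= 14.62 × (0.5353 − 0.3131) + 2.272 × 0.3131 = 3.961 mg/L.
DO = 9.88 − 3.961 = 5.919 mg/L.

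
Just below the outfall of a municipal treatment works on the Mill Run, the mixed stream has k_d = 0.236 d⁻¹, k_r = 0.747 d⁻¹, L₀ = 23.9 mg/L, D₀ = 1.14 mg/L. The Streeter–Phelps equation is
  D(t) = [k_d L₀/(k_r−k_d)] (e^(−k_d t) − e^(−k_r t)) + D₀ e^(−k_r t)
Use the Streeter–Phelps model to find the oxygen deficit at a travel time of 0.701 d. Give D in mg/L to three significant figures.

D ≈ 3.49 mg/L

k_d L₀/(k_r−k_d) = 0.236×23.9/(0.747−0.236) = 5.640/0.5110 = 11.04 mg/L.
e^(−k_d t) = e^(−0.236×0.7010) = 0.8475; e^(−k_r t) = e^(−0.747×0.7010) = 0.5924.
D = 11.04 × (0.8475 − 0.5924) + 1.14 × 0.5924 = 2.817 + 0.6753 = 3.492 mg/L.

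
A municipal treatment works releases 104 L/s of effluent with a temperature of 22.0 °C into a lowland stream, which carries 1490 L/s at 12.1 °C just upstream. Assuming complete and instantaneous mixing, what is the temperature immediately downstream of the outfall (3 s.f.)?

Flow-weighted mixing: C = (Q_r C_r + Q_w C_w)/(Q_r + Q_w)
= (1490×12.1 + 104×22.0)/(1490 + 104) = 20320/1594 = 12.75 °C.

12.7 °C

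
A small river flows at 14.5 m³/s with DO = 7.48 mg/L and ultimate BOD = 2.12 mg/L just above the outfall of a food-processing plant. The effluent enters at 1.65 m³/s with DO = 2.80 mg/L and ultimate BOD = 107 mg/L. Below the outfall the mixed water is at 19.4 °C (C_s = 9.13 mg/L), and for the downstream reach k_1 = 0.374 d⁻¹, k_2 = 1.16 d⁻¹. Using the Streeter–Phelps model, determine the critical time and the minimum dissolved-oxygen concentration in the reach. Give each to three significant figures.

t_c ≈ 0.895 d; minimum DO ≈ 6.17 mg/L

Mixed DO = (14.5×7.48 + 1.65×2.80)/(14.5+1.65) = 113.1/16.15 = 7.002 mg/L.
Mixed L₀ = (14.5×2.12 + 1.65×107)/(16.15) = 207.3/16.15 = 12.84 mg/L.
Initial deficit D₀ = C_s − DO₀ = 9.13 − 7.002 = 2.128 mg/L.
t_c = (1/0.7860) ln[(1.16/0.374)(1 − 2.128×0.7860/(0.374×12.84))] = 1.272 × ln(2.021) = 0.8951 d.
D_c = (0.374/1.16) × 12.84 × e^(−0.374×0.8951) = 0.3224 × 12.84 × 0.7155 = 2.961 mg/L.
Minimum DO = 9.13 − 2.961 = 6.169 mg/L.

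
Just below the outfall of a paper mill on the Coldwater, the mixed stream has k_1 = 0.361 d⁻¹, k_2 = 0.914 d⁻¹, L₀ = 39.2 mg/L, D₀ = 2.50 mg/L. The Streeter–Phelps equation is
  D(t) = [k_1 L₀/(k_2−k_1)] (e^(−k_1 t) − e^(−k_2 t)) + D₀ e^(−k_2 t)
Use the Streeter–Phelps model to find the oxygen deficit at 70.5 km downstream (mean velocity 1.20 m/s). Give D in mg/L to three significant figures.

D ≈ 7.62 mg/L

Travel time t = x/v = 70.5 km / (1.20 m/s) = 70500 m / 1.20 m/s = 58750 s = 0.6800 d.
k_1 L₀/(k_2−k_1) = 0.361×39.2/(0.914−0.361) = 14.15/0.5530 = 25.59 mg/L.
e^(−k_1 t) = e^(−0.361×0.6800) = 0.7823; e^(−k_2 t) = e^(−0.914×0.6800) = 0.5371.
D = 25.59 × (0.7823 − 0.5371) + 2.50 × 0.5371 = 6.275 + 1.343 = 7.617 mg/L.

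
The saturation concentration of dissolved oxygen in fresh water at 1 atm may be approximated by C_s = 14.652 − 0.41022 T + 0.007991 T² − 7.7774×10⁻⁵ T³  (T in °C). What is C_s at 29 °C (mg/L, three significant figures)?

C_s ≈ 7.58 mg/L

C_s = 14.652 − 0.41022×29 + 0.007991×29² − 7.7774×10⁻⁵×29³ = 7.579 mg/L.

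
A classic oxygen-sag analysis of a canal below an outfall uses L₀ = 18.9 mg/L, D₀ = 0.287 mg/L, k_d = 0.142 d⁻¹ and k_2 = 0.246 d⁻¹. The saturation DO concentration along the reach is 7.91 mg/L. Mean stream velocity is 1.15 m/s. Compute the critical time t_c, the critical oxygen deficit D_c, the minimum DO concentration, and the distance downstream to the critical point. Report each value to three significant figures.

t_c ≈ 5.18 d; D_c ≈ 5.23 mg/L; min DO ≈ 2.68 mg/L; x_c ≈ 514 km

t_c = [1/(k_2−k_d)] ln[(k_2/k_d)(1 − D₀(k_2−k_d)/(k_d L₀))]
= [1/(0.246−0.142)] ln[(0.246/0.142)(1 − 0.287×0.1040/(0.142×18.9))]
= (1/0.1040) ln[1.732 × 0.9889] = 9.615 × ln(1.713) = 9.615 × 0.5383 = 5.176 d.
L(t_c) = L₀ e^(−k_d t_c) = 18.9 × 0.4795 = 9.063 mg/L, and at the critical point k_2 D_c = k_d L, so D_c = (0.142/0.246) × 9.063 = 5.231 mg/L.
Minimum DO = C_s − D_c = 7.91 − 5.231 = 2.679 mg/L.
x_c = v t_c = 1.15 m/s × 5.176 d × 86400 s/d = 514300 m ≈ 514 km.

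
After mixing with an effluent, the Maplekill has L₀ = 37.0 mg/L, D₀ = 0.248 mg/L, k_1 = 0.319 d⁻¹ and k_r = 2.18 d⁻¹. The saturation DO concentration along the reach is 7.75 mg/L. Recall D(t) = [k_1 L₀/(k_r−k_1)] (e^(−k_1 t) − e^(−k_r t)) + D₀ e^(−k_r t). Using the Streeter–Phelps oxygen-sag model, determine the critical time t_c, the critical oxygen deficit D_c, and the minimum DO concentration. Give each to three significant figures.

t_c ≈ 1.01 d; D_c ≈ 3.92 mg/L; min DO ≈ 3.83 mg/L

With k_r/k_1 = 6.834 and 1 − D₀(k_r−k_1)/(k_1 L₀) = 0.9609,
t_c = ln(6.834 × 0.9609) / (2.18 − 0.319) = ln(6.567) / 1.861 = 1.882/1.861 = 1.011 d.
L(t_c) = L₀ e^(−k_1 t_c) = 37.0 × 0.7243 = 26.80 mg/L, and at the critical point k_r D_c = k_1 L, so D_c = (0.319/2.18) × 26.80 = 3.921 mg/L.
Minimum DO = C_s − D_c = 7.75 − 3.921 = 3.829 mg/L.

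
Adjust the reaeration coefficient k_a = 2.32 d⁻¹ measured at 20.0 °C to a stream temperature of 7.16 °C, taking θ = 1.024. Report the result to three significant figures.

k_a(T₂) = k_a(T₁) · θ^(T₂−T₁) = 2.32 × 1.024^(7.16−20.0)
= 2.32 × 1.024^-12.8 = 2.32 × 0.7375 = 1.711 d⁻¹.

k_a ≈ 1.71 d⁻¹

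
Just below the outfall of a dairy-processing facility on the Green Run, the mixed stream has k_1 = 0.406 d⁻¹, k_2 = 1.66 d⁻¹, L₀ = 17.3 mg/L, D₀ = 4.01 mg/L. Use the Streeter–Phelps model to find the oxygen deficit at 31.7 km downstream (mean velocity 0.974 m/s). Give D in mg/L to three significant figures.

D ≈ 3.96 mg/L

Travel time t = x/v = 31.7 km / (0.974 m/s) = 31700 m / 0.974 m/s = 32550 s = 0.3767 d.
k_1 L₀/(k_2−k_1) = 0.406×17.3/(1.66−0.406) = 7.024/1.254 = 5.601 mg/L.
e^(−k_1 t) = e^(−0.406×0.3767) = 0.8582; e^(−k_2 t) = e^(−1.66×0.3767) = 0.5351.
D = 5.601 × (0.8582 − 0.5351) + 4.01 × 0.5351 = 1.810 + 2.146 = 3.955 mg/L.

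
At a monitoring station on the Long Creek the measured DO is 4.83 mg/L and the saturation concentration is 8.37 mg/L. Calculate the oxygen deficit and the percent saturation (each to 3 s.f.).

D = C_s − C = 8.37 − 4.83 = 3.54 mg/L.
% saturation = 4.83/8.37 × 100 = 57.7 %.

D ≈ 3.54 mg/L; 57.7 % saturation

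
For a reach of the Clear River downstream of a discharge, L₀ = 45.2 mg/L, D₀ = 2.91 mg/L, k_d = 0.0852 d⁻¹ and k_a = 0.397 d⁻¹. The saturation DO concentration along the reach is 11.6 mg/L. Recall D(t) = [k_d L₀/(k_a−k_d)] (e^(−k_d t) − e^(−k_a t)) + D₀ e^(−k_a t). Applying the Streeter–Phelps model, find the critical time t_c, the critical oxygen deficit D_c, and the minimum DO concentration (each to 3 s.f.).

t_c = [1/(k_a−k_d)] ln[(k_a/k_d)(1 − D₀(k_a−k_d)/(k_d L₀))]
= [1/(0.397−0.0852)] ln[(0.397/0.0852)(1 − 2.91×0.3118/(0.0852×45.2))]
= (1/0.3118) ln[4.660 × 0.7644] = 3.207 × ln(3.562) = 3.207 × 1.270 = 4.074 d.
L(t_c) = L₀ e^(−k_d t_c) = 45.2 × 0.7067 = 31.94 mg/L, and at the critical point k_a D_c = k_d L, so D_c = (0.0852/0.397) × 31.94 = 6.856 mg/L.
Minimum DO = C_s − D_c = 11.6 − 6.856 = 4.744 mg/L.

t_c ≈ 4.07 d; D_c ≈ 6.86 mg/L; min DO ≈ 4.74 mg/L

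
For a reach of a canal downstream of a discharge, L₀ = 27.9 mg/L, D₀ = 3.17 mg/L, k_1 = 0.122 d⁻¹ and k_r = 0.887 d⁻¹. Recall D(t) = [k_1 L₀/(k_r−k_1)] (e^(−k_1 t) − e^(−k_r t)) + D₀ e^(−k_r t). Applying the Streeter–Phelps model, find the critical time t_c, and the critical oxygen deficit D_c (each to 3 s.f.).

t_c = [1/(k_r−k_1)] ln[(k_r/k_1)(1 − D₀(k_r−k_1)/(k_1 L₀))]
= [1/(0.887−0.122)] ln[(0.887/0.122)(1 − 3.17×0.7650/(0.122×27.9))]
= (1/0.7650) ln[7.270 × 0.2875] = 1.307 × ln(2.091) = 1.307 × 0.7375 = 0.9640 d.
D_c = (k_1/k_r) L₀ e^(−k_1 t_c) = (0.122/0.887) × 27.9 × e^(−0.122×0.9640) = 0.1375 × 27.9 × 0.8890 = 3.412 mg/L.

t_c ≈ 0.964 d; D_c ≈ 3.41 mg/L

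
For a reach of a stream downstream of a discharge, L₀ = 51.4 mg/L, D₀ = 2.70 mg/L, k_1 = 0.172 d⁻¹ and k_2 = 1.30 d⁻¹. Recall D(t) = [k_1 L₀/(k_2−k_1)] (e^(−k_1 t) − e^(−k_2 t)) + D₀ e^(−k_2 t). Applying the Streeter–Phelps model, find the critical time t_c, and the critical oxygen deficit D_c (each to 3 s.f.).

t_c ≈ 1.42 d; D_c ≈ 5.33 mg/L

t_c = [1/(k_2−k_1)] ln[(k_2/k_1)(1 − D₀(k_2−k_1)/(k_1 L₀))]
= [1/(1.30−0.172)] ln[(1.30/0.172)(1 − 2.70×1.128/(0.172×51.4))]
= (1/1.128) ln[7.558 × 0.6555] = 0.8865 × ln(4.954) = 0.8865 × 1.600 = 1.419 d.
D_c = (k_1/k_2) L₀ e^(−k_1 t_c) = (0.172/1.30) × 51.4 × e^(−0.172×1.419) = 0.1323 × 51.4 × 0.7835 = 5.328 mg/L.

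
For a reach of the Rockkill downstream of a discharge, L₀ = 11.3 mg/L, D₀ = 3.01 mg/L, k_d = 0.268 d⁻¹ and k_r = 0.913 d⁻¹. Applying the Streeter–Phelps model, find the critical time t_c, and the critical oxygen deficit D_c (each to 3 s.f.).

t_c ≈ 0.312 d; D_c ≈ 3.05 mg/L

At the critical point dD/dt = 0, so k_d L₀ e^(−k_d t) = k_r D. Substituting D(t) from the Streeter–Phelps equation and solving for t gives
t_c = ln[(k_r/k_d)(1 − D₀(k_r−k_d)/(k_d L₀))] / (k_r−k_d).
Here k_r−k_d = 0.6450 d⁻¹ and 1 − D₀(k_r−k_d)/(k_d L₀) = 1 − 3.01×0.6450/(0.268×11.3) = 0.3589, so
t_c = ln(3.407 × 0.3589) / 0.6450 = 0.2011 / 0.6450 = 0.3118 d.
L(t_c) = L₀ e^(−k_d t_c) = 11.3 × 0.9198 = 10.39 mg/L, and at the critical point k_r D_c = k_d L, so D_c = (0.268/0.913) × 10.39 = 3.051 mg/L.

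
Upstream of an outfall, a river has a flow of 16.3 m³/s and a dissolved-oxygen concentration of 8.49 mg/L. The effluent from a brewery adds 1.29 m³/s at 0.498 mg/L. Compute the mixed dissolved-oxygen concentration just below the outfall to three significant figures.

Flow-weighted mixing: C = (Q_r C_r + Q_w C_w)/(Q_r + Q_w)
= (16.3×8.49 + 1.29×0.498)/(16.3 + 1.29) = 139.0/17.59 = 7.904 mg/L.

7.90 mg/L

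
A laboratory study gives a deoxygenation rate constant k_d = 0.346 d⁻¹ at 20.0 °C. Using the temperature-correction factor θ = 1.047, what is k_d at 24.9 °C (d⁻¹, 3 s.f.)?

k_d ≈ 0.433 d⁻¹

k_d(T₂) = k_d(T₁) · θ^(T₂−T₁) = 0.346 × 1.047^(24.9−20.0)
= 0.346 × 1.047^4.90 = 0.346 × 1.252 = 0.4333 d⁻¹.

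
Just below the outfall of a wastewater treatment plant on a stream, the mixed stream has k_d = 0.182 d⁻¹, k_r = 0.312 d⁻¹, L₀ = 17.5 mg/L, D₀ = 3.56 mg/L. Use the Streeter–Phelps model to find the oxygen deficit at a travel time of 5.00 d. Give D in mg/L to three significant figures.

k_d L₀/(k_r−k_d) = 0.182×17.5/(0.312−0.182) = 3.185/0.1300 = 24.50 mg/L.
e^(−k_d t) = e^(−0.182×5.000) = 0.4025; e^(−k_r t) = e^(−0.312×5.000) = 0.2101.
D = 24.50 × (0.4025 − 0.2101) + 3.56 × 0.2101 = 4.714 + 0.7481 = 5.462 mg/L.

D ≈ 5.46 mg/L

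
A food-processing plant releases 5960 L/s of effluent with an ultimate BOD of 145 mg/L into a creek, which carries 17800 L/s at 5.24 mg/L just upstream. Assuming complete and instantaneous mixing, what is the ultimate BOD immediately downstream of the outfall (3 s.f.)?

Flow-weighted mixing: C = (Q_r C_r + Q_w C_w)/(Q_r + Q_w)
= (17800×5.24 + 5960×145)/(17800 + 5960) = 957500/23760 = 40.30 mg/L.

40.3 mg/L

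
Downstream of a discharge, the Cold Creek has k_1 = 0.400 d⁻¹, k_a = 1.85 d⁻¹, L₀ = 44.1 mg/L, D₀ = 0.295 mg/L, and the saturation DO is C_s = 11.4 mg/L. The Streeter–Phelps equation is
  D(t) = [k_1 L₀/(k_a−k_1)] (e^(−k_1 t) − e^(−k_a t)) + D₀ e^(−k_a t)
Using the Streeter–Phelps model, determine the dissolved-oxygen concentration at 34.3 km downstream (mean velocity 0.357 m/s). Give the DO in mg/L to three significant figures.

Travel time t = x/v = 34.3 km / (0.357 m/s) = 34300 m / 0.357 m/s = 96080 s = 1.112 d.
k_1 L₀/(k_a−k_1) = 0.400×44.1/(1.85−0.400) = 17.64/1.450 = 12.17 mg/L.
e^(−k_1 t) = e^(−0.400×1.112) = 0.6409; e^(−k_a t) = e^(−1.85×1.112) = 0.1278.
D = 12.17 × (0.6409 − 0.1278) + 0.295 × 0.1278 = 6.243 + 0.03770 = 6.280 mg/L.
DO = C_s − D = 11.4 − 6.280 = 5.120 mg/L.

DO ≈ 5.12 mg/L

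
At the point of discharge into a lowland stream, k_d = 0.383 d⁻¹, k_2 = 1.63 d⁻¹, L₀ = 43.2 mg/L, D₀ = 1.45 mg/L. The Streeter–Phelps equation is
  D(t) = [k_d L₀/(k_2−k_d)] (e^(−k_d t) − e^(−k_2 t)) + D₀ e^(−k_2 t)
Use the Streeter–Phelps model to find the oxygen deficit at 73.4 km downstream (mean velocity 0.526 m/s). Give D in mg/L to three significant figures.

Travel time t = x/v = 73.4 km / (0.526 m/s) = 73400 m / 0.526 m/s = 139500 s = 1.615 d.
k_d L₀/(k_2−k_d) = 0.383×43.2/(1.63−0.383) = 16.55/1.247 = 13.27 mg/L.
e^(−k_d t) = e^(−0.383×1.615) = 0.5387; e^(−k_2 t) = e^(−1.63×1.615) = 0.07189.
D = 13.27 × (0.5387 − 0.07189) + 1.45 × 0.07189 = 6.194 + 0.1042 = 6.298 mg/L.

D ≈ 6.30 mg/L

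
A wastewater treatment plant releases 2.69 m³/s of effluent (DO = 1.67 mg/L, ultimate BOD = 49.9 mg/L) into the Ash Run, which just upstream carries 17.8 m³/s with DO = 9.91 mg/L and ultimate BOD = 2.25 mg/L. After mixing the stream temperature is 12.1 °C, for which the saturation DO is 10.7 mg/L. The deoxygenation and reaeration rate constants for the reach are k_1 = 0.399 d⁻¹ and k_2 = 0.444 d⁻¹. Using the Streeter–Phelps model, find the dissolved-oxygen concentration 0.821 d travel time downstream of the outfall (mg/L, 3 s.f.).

DO ≈ 7.43 mg/L

Mixed DO = (17.8×9.91 + 2.69×1.67)/(17.8+2.69) = 180.9/20.49 = 8.828 mg/L.
Mixed L₀ = (17.8×2.25 + 2.69×49.9)/(20.49) = 174.3/20.49 = 8.506 mg/L.
Initial deficit D₀ = C_s − DO₀ = 10.7 − 8.828 = 1.872 mg/L.
D(0.821) = [0.399×8.506/(0.444−0.399)](e^(−0.399×0.821) − e^(−0.444×0.821)) + 1.872 e^(−0.444×0.821)
= 75.42 × (0.7207 − 0.6945) + 1.872 × 0.6945 = 3.271 mg/L.
DO = 10.7 − 3.271 = 7.429 mg/L.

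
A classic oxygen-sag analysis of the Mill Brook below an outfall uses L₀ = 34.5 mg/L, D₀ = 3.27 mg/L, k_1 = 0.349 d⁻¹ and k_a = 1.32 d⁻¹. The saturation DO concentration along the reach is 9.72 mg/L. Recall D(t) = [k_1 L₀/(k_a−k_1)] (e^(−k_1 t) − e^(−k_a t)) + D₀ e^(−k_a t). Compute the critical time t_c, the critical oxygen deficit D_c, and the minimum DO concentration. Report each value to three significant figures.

t_c ≈ 1.05 d; D_c ≈ 6.31 mg/L; min DO ≈ 3.41 mg/L

At the critical point dD/dt = 0, so k_1 L₀ e^(−k_1 t) = k_a D. Substituting D(t) from the Streeter–Phelps equation and solving for t gives
t_c = ln[(k_a/k_1)(1 − D₀(k_a−k_1)/(k_1 L₀))] / (k_a−k_1).
Here k_a−k_1 = 0.9710 d⁻¹ and 1 − D₀(k_a−k_1)/(k_1 L₀) = 1 − 3.27×0.9710/(0.349×34.5) = 0.7363, so
t_c = ln(3.782 × 0.7363) / 0.9710 = 1.024 / 0.9710 = 1.055 d.
D_c = (k_1/k_a) L₀ e^(−k_1 t_c) = (0.349/1.32) × 34.5 × e^(−0.349×1.055) = 0.2644 × 34.5 × 0.6920 = 6.312 mg/L.
Minimum DO = C_s − D_c = 9.72 − 6.312 = 3.408 mg/L.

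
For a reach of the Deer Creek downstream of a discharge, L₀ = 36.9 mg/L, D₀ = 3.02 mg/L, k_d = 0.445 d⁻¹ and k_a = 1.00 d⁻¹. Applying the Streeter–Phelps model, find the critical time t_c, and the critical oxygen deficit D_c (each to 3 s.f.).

At the critical point dD/dt = 0, so k_d L₀ e^(−k_d t) = k_a D. Substituting D(t) from the Streeter–Phelps equation and solving for t gives
t_c = ln[(k_a/k_d)(1 − D₀(k_a−k_d)/(k_d L₀))] / (k_a−k_d).
Here k_a−k_d = 0.5550 d⁻¹ and 1 − D₀(k_a−k_d)/(k_d L₀) = 1 − 3.02×0.5550/(0.445×36.9) = 0.8979, so
t_c = ln(2.247 × 0.8979) / 0.5550 = 0.7020 / 0.5550 = 1.265 d.
D_c = (k_d/k_a) L₀ e^(−k_d t_c) = (0.445/1.00) × 36.9 × e^(−0.445×1.265) = 0.4450 × 36.9 × 0.5696 = 9.353 mg/L.

t_c ≈ 1.26 d; D_c ≈ 9.35 mg/L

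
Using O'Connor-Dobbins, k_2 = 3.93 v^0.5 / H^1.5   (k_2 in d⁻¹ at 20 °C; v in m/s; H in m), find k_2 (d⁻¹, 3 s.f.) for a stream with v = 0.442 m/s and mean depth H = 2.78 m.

k_2 = 3.93 × 0.442^0.5 / 2.78^1.5 = 3.93 × 0.6648 / 4.635 = 0.5637 d⁻¹.

k_2 ≈ 0.564 d⁻¹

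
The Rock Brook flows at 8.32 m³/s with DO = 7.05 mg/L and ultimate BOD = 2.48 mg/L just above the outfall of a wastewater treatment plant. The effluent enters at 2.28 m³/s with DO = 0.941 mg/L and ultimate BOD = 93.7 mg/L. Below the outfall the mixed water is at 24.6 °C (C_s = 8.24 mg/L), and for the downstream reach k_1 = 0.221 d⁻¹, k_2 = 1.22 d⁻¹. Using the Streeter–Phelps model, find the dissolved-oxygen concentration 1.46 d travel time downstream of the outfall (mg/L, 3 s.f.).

Mixed DO = (8.32×7.05 + 2.28×0.941)/(8.32+2.28) = 60.80/10.60 = 5.736 mg/L.
Mixed L₀ = (8.32×2.48 + 2.28×93.7)/(10.60) = 234.3/10.60 = 22.10 mg/L.
Initial deficit D₀ = C_s − DO₀ = 8.24 − 5.736 = 2.504 mg/L.
D(1.46) = [0.221×22.10/(1.22−0.221)](e^(−0.221×1.46) − e^(−1.22×1.46)) + 2.504 e^(−1.22×1.46)
= 4.889 × (0.7242 − 0.1684) + 2.504 × 0.1684 = 3.139 mg/L.
DO = 8.24 − 3.139 = 5.101 mg/L.

DO ≈ 5.10 mg/L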